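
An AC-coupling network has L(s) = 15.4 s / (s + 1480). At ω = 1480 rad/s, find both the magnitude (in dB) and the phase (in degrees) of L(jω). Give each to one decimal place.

|j1480| = 1480
|j1480 + 1480| = √(1480² + 1480²) = 2093
|L(j1480)| = 15.4 × 1480 / 2093 = 10.889
20 log₁₀(10.889) = 20.74 dB
∠(j1480) = 90.00°
∠(j1480 + 1480) = arctan(1480/1480) = 45.00°
∠L(j1480) = 90.00° − 45.00° = 45.00°

|L| = 20.7 dB, ∠L = 45.0°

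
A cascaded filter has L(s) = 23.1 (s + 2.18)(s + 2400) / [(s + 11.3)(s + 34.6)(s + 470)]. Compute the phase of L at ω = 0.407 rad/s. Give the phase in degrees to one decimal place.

∠(j0.407 + 2.18) = arctan(0.407/2.18) = 10.58°
∠(j0.407 + 2400) = arctan(0.407/2400) = 0.01°
∠(j0.407 + 11.3) = arctan(0.407/11.3) = 2.06°
∠(j0.407 + 34.6) = arctan(0.407/34.6) = 0.67°
∠(j0.407 + 470) = arctan(0.407/470) = 0.05°
∠L(j0.407) = 10.58° + 0.01° − (2.06° + 0.67° + 0.05°) = 7.80°

7.8 deg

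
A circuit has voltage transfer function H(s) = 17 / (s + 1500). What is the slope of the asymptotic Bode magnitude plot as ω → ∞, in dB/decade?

With 0 zeros and 1 pole, the high-frequency asymptotic slope is 20 × (0 − 1) = -20 dB/decade.

-20 dB/decade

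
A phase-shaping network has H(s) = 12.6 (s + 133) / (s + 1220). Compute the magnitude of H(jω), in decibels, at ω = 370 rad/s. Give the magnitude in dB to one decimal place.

|j370 + 133| = √(370² + 133²) = 393.2
|j370 + 1220| = √(370² + 1220²) = 1275
|H(j370)| = 12.6 × 393.2 / 1275 = 3.8859
20 log₁₀(3.8859) = 11.79 dB

11.8 dB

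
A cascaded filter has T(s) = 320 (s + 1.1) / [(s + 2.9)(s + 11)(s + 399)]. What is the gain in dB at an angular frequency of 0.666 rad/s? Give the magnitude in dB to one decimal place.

|j0.666 + 1.1| = √(0.666² + 1.1²) = 1.286
|j0.666 + 2.9| = √(0.666² + 2.9²) = 2.975
|j0.666 + 11| = √(0.666² + 11²) = 11.02
|j0.666 + 399| = √(0.666² + 399²) = 399
|T(j0.666)| = 320 × 1.286 / (2.975 × 11.02 × 399) = 0.031451
20 log₁₀(0.031451) = -30.05 dB

-30.0 dB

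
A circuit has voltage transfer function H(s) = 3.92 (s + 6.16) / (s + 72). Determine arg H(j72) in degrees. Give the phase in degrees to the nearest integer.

40 deg

∠(j72 + 6.16) = arctan(72/6.16) = 85.11°
∠(j72 + 72) = arctan(72/72) = 45.00°
∠H(j72) = 85.11° − 45.00° = 40.11°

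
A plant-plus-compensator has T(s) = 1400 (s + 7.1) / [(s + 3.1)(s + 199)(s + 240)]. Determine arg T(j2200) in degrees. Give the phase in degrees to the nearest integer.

∠(j2200 + 7.1) = arctan(2200/7.1) = 89.82°
∠(j2200 + 3.1) = arctan(2200/3.1) = 89.92°
∠(j2200 + 199) = arctan(2200/199) = 84.83°
∠(j2200 + 240) = arctan(2200/240) = 83.77°
∠T(j2200) = 89.82° − (89.92° + 84.83° + 83.77°) = -168.71°

-169°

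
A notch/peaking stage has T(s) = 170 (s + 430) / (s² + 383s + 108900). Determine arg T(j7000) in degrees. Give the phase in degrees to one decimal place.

-90.4 deg

∠(j7000 + 430) = arctan(7000/430) = 86.48°
∠[(j7000)² + 383(j7000) + 108900] = ∠[-4.8891e+07 + j2.681e+06] = 176.86°
∠T(j7000) = 86.48° − 176.86° = -90.38°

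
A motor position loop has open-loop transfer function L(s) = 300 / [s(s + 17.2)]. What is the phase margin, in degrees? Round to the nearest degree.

52 deg

Gain crossover: |L(jω)| = 1 at ω ≈ 13.7 rad/sec.
∠L(j13.7) = −90° − arctan(13.7/17.2) ≈ -128.45°
PM = 180° + (-128.45°) = 51.55°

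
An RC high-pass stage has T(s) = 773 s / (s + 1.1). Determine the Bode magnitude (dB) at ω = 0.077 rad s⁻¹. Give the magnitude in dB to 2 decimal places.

34.64 dB

|j0.077| = 0.077
|j0.077 + 1.1| = √(0.077² + 1.1²) = 1.103
|T(j0.077)| = 773 × 0.077 / 1.103 = 53.978
20 log₁₀(53.978) = 34.644 dB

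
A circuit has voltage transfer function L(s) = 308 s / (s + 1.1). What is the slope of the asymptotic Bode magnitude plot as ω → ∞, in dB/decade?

With 1 zero and 1 pole, the high-frequency asymptotic slope is 20 × (1 − 1) = 0 dB/decade.

0 dB/decade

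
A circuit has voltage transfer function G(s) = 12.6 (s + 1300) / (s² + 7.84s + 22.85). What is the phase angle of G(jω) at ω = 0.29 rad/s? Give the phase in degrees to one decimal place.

∠(j0.29 + 1300) = arctan(0.29/1300) = 0.01°
∠[(j0.29)² + 7.84(j0.29) + 22.85] = ∠[22.766 + j2.2736] = 5.70°
∠G(j0.29) = 0.01° − 5.70° = -5.69°

-5.7 deg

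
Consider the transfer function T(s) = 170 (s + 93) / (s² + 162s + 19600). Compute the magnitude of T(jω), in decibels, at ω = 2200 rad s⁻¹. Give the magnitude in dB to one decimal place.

-22.2 dB

|j2200 + 93| = √(2200² + 93²) = 2202
|(j2200)² + 162(j2200) + 19600| = |-4.8204e+06 + j3.564e+05| = 4.834e+06
|T(j2200)| = 170 × 2202 / 4.834e+06 = 0.077445
20 log₁₀(0.077445) = -22.22 dB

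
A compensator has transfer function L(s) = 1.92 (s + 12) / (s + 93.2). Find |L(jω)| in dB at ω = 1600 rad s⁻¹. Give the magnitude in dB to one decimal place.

5.7 dB

|j1600 + 12| = √(1600² + 12²) = 1600
|j1600 + 93.2| = √(1600² + 93.2²) = 1603
|L(j1600)| = 1.92 × 1600 / 1603 = 1.9168
20 log₁₀(1.9168) = 5.65 dB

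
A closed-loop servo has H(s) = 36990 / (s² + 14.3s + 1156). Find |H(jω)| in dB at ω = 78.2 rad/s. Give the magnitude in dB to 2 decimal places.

17.24 dB

|(j78.2)² + 14.3(j78.2) + 1156| = |-4959.2 + j1118.3| = 5084
|H(j78.2)| = 36990 / 5084 = 7.2761
20 log₁₀(7.2761) = 17.238 dB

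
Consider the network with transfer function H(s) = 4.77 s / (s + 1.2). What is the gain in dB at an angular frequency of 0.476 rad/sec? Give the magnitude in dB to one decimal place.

|j0.476| = 0.476
|j0.476 + 1.2| = √(0.476² + 1.2²) = 1.291
|H(j0.476)| = 4.77 × 0.476 / 1.291 = 1.7588
20 log₁₀(1.7588) = 4.90 dB

4.9 dB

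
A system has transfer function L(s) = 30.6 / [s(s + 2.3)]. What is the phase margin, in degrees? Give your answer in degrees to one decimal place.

23.5°

Gain crossover: |L(jω)| = 1 at ω ≈ 5.3 rad s⁻¹.
∠L(j5.3) = −90° − arctan(5.3/2.3) ≈ -156.53°
PM = 180° + (-156.53°) = 23.47°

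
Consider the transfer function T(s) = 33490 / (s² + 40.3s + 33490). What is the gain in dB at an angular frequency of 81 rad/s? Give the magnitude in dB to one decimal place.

1.8 dB

|(j81)² + 40.3(j81) + 33490| = |26929 + j3264.3| = 2.713e+04
|T(j81)| = 33490 / 2.713e+04 = 1.2346
20 log₁₀(1.2346) = 1.83 dB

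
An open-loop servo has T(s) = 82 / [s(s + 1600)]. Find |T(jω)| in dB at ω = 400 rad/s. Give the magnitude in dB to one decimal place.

-78.1 dB

|j400 + 1600| = √(400² + 1600²) = 1649
|j400| = 400
|T(j400)| = 82 / (1649 × 400) = 0.0001243
20 log₁₀(0.0001243) = -78.11 dB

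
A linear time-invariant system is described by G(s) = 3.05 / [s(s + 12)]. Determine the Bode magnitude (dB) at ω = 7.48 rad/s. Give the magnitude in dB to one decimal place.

|j7.48 + 12| = √(7.48² + 12²) = 14.14
|j7.48| = 7.48
|G(j7.48)| = 3.05 / (14.14 × 7.48) = 0.028836
20 log₁₀(0.028836) = -30.80 dB

-30.8 dB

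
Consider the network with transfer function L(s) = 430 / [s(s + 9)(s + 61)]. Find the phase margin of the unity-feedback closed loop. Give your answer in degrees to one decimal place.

84.3°

Gain crossover: |L(jω)| = 1 at ω ≈ 0.78 rad s⁻¹.
∠L(j0.78) = −90° − arctan(0.78/9) − arctan(0.78/61) ≈ -95.69°
PM = 180° + (-95.69°) = 84.31°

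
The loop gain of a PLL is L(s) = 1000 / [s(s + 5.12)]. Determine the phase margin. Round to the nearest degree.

Gain crossover: |L(jω)| = 1 at ω ≈ 31.4 rad/s.
∠L(j31.4) = −90° − arctan(31.4/5.12) ≈ -170.74°
PM = 180° + (-170.74°) = 9.26°

9°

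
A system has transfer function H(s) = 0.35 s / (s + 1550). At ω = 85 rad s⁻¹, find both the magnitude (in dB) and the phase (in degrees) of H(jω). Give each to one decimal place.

|H| = -34.3 dB, ∠H = 86.9°

|j85| = 85
|j85 + 1550| = √(85² + 1550²) = 1552
|H(j85)| = 0.35 × 85 / 1552 = 0.019165
20 log₁₀(0.019165) = -34.35 dB
∠(j85) = 90.00°
∠(j85 + 1550) = arctan(85/1550) = 3.14°
∠H(j85) = 90.00° − 3.14° = 86.86°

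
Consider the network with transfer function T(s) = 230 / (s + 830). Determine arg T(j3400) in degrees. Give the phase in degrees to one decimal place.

∠(j3400 + 830) = arctan(3400/830) = 76.28°
∠T(j3400) = −76.28° = -76.28°

-76.3°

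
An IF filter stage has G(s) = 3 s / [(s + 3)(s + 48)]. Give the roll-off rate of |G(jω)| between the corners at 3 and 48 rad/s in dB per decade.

In this band the factors already past their corner are: 1 differentiator zero, pole at 3; net slope = 0 dB/decade.

0 dB/decade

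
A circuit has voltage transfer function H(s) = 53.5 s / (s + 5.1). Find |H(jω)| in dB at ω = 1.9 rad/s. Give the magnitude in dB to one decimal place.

|j1.9| = 1.9
|j1.9 + 5.1| = √(1.9² + 5.1²) = 5.442
|H(j1.9)| = 53.5 × 1.9 / 5.442 = 18.677
20 log₁₀(18.677) = 25.43 dB

25.4 dB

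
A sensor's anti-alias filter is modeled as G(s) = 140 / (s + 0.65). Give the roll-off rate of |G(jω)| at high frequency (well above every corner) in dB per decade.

With 0 zeros and 1 pole, the high-frequency asymptotic slope is 20 × (0 − 1) = -20 dB/decade.

-20 dB/decade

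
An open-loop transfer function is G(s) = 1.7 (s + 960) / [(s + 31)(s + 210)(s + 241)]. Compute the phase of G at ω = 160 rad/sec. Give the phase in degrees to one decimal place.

-140.5°

∠(j160 + 960) = arctan(160/960) = 9.46°
∠(j160 + 31) = arctan(160/31) = 79.03°
∠(j160 + 210) = arctan(160/210) = 37.30°
∠(j160 + 241) = arctan(160/241) = 33.58°
∠G(j160) = 9.46° − (79.03° + 37.30° + 33.58°) = -140.46°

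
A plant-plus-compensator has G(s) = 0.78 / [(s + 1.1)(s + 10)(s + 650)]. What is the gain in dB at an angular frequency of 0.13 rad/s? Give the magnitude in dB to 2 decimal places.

-79.31 dB

|j0.13 + 1.1| = √(0.13² + 1.1²) = 1.108
|j0.13 + 10| = √(0.13² + 10²) = 10
|j0.13 + 650| = √(0.13² + 650²) = 650
|G(j0.13)| = 0.78 / (1.108 × 10 × 650) = 0.00010833
20 log₁₀(0.00010833) = -79.305 dB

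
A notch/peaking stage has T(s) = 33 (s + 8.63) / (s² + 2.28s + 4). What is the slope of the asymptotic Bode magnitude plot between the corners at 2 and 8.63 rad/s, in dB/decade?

-40 dB/decade

In this band the factors already past their corner are: complex pole pair at ωₙ ≈ 2; net slope = -40 dB/decade.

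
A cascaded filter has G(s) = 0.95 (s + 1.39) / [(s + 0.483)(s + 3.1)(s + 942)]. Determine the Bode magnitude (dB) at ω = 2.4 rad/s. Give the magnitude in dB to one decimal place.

-70.7 dB

|j2.4 + 1.39| = √(2.4² + 1.39²) = 2.773
|j2.4 + 0.483| = √(2.4² + 0.483²) = 2.448
|j2.4 + 3.1| = √(2.4² + 3.1²) = 3.92
|j2.4 + 942| = √(2.4² + 942²) = 942
|G(j2.4)| = 0.95 × 2.773 / (2.448 × 3.92 × 942) = 0.00029142
20 log₁₀(0.00029142) = -70.71 dB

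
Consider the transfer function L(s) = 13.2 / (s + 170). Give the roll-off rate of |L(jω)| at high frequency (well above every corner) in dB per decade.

With 0 zeros and 1 pole, the high-frequency asymptotic slope is 20 × (0 − 1) = -20 dB/decade.

-20 dB/decade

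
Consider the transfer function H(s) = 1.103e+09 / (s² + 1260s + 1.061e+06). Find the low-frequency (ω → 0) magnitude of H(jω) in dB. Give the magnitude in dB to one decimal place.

H(0) = 1.103e+09 / 1.061e+06 = 1039.6
20 log₁₀(1039.6) = 60.34 dB

60.3 dB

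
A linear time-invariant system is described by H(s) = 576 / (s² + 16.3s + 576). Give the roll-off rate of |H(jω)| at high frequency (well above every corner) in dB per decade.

With 0 zeros and 2 poles, the high-frequency asymptotic slope is 20 × (0 − 2) = -40 dB/decade.

-40 dB/decade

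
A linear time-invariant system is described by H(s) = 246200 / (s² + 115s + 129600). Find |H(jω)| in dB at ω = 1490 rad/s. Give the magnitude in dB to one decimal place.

|(j1490)² + 115(j1490) + 129600| = |-2.0905e+06 + j1.7135e+05| = 2.098e+06
|H(j1490)| = 246200 / 2.098e+06 = 0.11738
20 log₁₀(0.11738) = -18.61 dB

-18.6 dB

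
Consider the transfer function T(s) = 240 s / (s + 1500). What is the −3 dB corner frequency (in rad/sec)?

For a single-pole high-pass, the −3 dB point is at the pole: ω = 1500 rad/sec.

1500 rad/sec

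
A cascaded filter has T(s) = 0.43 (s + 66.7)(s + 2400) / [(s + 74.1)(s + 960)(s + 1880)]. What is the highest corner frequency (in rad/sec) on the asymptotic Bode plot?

Break frequencies occur at each pole and zero magnitude: 66.7 rad/sec, 74.1 rad/sec, 960 rad/sec, 1880 rad/sec, 2400 rad/sec.
The highest is 2400 rad/sec.

2400 rad/sec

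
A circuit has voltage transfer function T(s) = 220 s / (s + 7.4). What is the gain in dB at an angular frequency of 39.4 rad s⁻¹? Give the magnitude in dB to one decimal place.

46.7 dB

|j39.4| = 39.4
|j39.4 + 7.4| = √(39.4² + 7.4²) = 40.09
|T(j39.4)| = 220 × 39.4 / 40.09 = 216.22
20 log₁₀(216.22) = 46.70 dB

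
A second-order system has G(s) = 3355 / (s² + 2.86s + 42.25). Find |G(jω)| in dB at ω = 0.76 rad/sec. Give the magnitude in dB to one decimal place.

38.1 dB

|(j0.76)² + 2.86(j0.76) + 42.25| = |41.672 + j2.1736| = 41.73
|G(j0.76)| = 3355 / 41.73 = 80.4
20 log₁₀(80.4) = 38.11 dB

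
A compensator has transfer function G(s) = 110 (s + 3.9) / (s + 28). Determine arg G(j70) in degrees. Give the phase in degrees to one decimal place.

18.6°

∠(j70 + 3.9) = arctan(70/3.9) = 86.81°
∠(j70 + 28) = arctan(70/28) = 68.20°
∠G(j70) = 86.81° − 68.20° = 18.61°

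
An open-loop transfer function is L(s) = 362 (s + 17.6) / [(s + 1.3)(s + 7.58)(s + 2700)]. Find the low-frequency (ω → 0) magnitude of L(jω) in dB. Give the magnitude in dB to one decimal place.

L(0) = 362 × 17.6 / (1.3 × 7.58 × 2700) = 0.23947
20 log₁₀(0.23947) = -12.42 dB

-12.4 dB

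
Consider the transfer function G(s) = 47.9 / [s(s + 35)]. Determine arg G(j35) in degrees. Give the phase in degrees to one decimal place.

∠(j35 + 35) = arctan(35/35) = 45.00°
∠(j35) = 90.00°
∠G(j35) = − (45.00° + 90.00°) = -135.00°

-135.0°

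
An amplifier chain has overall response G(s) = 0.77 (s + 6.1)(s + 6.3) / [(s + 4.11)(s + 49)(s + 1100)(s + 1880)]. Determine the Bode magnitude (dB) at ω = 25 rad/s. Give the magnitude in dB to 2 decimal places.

|j25 + 6.1| = √(25² + 6.1²) = 25.73
|j25 + 6.3| = √(25² + 6.3²) = 25.78
|j25 + 4.11| = √(25² + 4.11²) = 25.34
|j25 + 49| = √(25² + 49²) = 55.01
|j25 + 1100| = √(25² + 1100²) = 1100
|j25 + 1880| = √(25² + 1880²) = 1880
|G(j25)| = 0.77 × 25.73 × 25.78 / (25.34 × 55.01 × 1100 × 1880) = 1.7719e-07
20 log₁₀(1.7719e-07) = -135.031 dB

-135.03 dB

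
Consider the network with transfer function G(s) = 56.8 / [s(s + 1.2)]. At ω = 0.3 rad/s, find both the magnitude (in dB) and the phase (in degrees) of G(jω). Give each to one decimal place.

|j0.3 + 1.2| = √(0.3² + 1.2²) = 1.237
|j0.3| = 0.3
|G(j0.3)| = 56.8 / (1.237 × 0.3) = 153.07
20 log₁₀(153.07) = 43.70 dB
∠(j0.3 + 1.2) = arctan(0.3/1.2) = 14.04°
∠(j0.3) = 90.00°
∠G(j0.3) = − (14.04° + 90.00°) = -104.04°

|G| = 43.7 dB, ∠G = -104.0°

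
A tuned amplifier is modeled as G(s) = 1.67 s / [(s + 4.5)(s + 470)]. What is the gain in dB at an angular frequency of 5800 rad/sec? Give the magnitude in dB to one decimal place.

|j5800| = 5800
|j5800 + 4.5| = √(5800² + 4.5²) = 5800
|j5800 + 470| = √(5800² + 470²) = 5819
|G(j5800)| = 1.67 × 5800 / (5800 × 5819) = 0.00028699
20 log₁₀(0.00028699) = -70.84 dB

-70.8 dB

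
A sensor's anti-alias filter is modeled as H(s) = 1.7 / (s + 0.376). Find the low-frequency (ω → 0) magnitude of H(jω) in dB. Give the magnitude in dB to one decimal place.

H(0) = 1.7 / 0.376 = 4.5213
20 log₁₀(4.5213) = 13.11 dB

13.1 dB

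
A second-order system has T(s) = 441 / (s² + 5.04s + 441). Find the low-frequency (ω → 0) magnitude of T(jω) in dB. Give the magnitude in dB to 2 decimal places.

0.00 dB

T(0) = 441 / 441 = 1
20 log₁₀(1) = 0.000 dB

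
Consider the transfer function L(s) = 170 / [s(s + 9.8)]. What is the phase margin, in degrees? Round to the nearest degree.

Gain crossover: |L(jω)| = 1 at ω ≈ 11.3 rad/sec.
∠L(j11.3) = −90° − arctan(11.3/9.8) ≈ -139.17°
PM = 180° + (-139.17°) = 40.83°

41°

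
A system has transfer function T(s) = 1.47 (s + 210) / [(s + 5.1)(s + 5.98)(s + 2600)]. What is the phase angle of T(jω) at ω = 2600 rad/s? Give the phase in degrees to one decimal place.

∠(j2600 + 210) = arctan(2600/210) = 85.38°
∠(j2600 + 5.1) = arctan(2600/5.1) = 89.89°
∠(j2600 + 5.98) = arctan(2600/5.98) = 89.87°
∠(j2600 + 2600) = arctan(2600/2600) = 45.00°
∠T(j2600) = 85.38° − (89.89° + 89.87° + 45.00°) = -139.37°

-139.4 deg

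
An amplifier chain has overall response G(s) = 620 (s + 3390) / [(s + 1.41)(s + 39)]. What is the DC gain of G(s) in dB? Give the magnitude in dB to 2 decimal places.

91.65 dB

G(0) = 620 × 3390 / (1.41 × 39) = 38221
20 log₁₀(38221) = 91.646 dB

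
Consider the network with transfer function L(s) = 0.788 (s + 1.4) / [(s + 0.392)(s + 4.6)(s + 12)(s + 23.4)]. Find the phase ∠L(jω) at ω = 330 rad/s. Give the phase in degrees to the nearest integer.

-263 deg

∠(j330 + 1.4) = arctan(330/1.4) = 89.76°
∠(j330 + 0.392) = arctan(330/0.392) = 89.93°
∠(j330 + 4.6) = arctan(330/4.6) = 89.20°
∠(j330 + 12) = arctan(330/12) = 87.92°
∠(j330 + 23.4) = arctan(330/23.4) = 85.94°
∠L(j330) = 89.76° − (89.93° + 89.20° + 87.92° + 85.94°) = -263.24°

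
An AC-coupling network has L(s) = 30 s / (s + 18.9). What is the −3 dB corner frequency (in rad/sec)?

18.9 rad/sec

For a single-pole high-pass, the −3 dB point is at the pole: ω = 18.9 rad/sec.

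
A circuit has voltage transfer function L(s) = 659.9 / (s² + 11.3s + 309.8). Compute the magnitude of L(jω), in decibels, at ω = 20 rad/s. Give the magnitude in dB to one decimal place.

8.7 dB

|(j20)² + 11.3(j20) + 309.8| = |-90.2 + j226| = 243.3
|L(j20)| = 659.9 / 243.3 = 2.7119
20 log₁₀(2.7119) = 8.67 dB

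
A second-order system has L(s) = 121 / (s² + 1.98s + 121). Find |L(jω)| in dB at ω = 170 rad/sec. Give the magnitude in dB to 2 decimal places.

|(j170)² + 1.98(j170) + 121| = |-28779 + j336.6| = 2.878e+04
|L(j170)| = 121 / 2.878e+04 = 0.0042042
20 log₁₀(0.0042042) = -47.526 dB

-47.53 dB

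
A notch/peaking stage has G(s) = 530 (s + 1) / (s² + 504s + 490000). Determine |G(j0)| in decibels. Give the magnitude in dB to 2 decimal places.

-59.32 dB

G(0) = 530 × 1 / 490000 = 0.0010816
20 log₁₀(0.0010816) = -59.318 dB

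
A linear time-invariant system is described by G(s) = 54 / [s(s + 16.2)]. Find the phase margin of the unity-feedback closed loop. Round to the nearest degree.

79°

Gain crossover: |G(jω)| = 1 at ω ≈ 3.27 rad/s.
∠G(j3.27) = −90° − arctan(3.27/16.2) ≈ -101.40°
PM = 180° + (-101.40°) = 78.60°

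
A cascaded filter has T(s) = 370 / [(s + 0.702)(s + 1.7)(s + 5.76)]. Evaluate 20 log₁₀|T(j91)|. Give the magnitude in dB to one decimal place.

-66.2 dB

|j91 + 0.702| = √(91² + 0.702²) = 91
|j91 + 1.7| = √(91² + 1.7²) = 91.02
|j91 + 5.76| = √(91² + 5.76²) = 91.18
|T(j91)| = 370 / (91 × 91.02 × 91.18) = 0.00048991
20 log₁₀(0.00048991) = -66.20 dB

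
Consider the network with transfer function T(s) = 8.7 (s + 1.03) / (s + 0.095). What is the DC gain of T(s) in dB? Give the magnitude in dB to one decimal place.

T(0) = 8.7 × 1.03 / 0.095 = 94.326
20 log₁₀(94.326) = 39.49 dB

39.5 dB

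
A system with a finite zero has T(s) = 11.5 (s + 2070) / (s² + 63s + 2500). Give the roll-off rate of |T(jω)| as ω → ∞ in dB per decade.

-20 dB/decade

With 1 zero and 2 poles, the high-frequency asymptotic slope is 20 × (1 − 2) = -20 dB/decade.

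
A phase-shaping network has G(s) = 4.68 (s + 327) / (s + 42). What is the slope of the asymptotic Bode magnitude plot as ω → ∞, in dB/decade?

0 dB/decade

With 1 zero and 1 pole, the high-frequency asymptotic slope is 20 × (1 − 1) = 0 dB/decade.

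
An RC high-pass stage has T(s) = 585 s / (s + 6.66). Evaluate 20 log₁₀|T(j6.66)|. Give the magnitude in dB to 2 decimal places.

|j6.66| = 6.66
|j6.66 + 6.66| = √(6.66² + 6.66²) = 9.419
|T(j6.66)| = 585 × 6.66 / 9.419 = 413.66
20 log₁₀(413.66) = 52.333 dB

52.33 dB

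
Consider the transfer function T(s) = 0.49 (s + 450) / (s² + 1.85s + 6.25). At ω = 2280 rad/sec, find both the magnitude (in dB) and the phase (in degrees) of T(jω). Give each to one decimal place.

|T| = -73.2 dB, ∠T = -101.1 deg

|j2280 + 450| = √(2280² + 450²) = 2324
|(j2280)² + 1.85(j2280) + 6.25| = |-5.1984e+06 + j4218| = 5.198e+06
|T(j2280)| = 0.49 × 2324 / 5.198e+06 = 0.00021906
20 log₁₀(0.00021906) = -73.19 dB
∠(j2280 + 450) = arctan(2280/450) = 78.84°
∠[(j2280)² + 1.85(j2280) + 6.25] = ∠[-5.1984e+06 + j4218] = 179.95°
∠T(j2280) = 78.84° − 179.95° = -101.12°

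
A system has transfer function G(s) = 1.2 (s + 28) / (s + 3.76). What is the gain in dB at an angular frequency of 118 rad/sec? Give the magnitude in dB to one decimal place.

|j118 + 28| = √(118² + 28²) = 121.3
|j118 + 3.76| = √(118² + 3.76²) = 118.1
|G(j118)| = 1.2 × 121.3 / 118.1 = 1.2327
20 log₁₀(1.2327) = 1.82 dB

1.8 dB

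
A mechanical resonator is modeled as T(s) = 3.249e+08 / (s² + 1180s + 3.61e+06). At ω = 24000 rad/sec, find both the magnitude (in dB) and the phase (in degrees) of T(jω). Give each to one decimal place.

|(j24000)² + 1180(j24000) + 3.61e+06| = |-5.7239e+08 + j2.832e+07| = 5.731e+08
|T(j24000)| = 3.249e+08 / 5.731e+08 = 0.56693
20 log₁₀(0.56693) = -4.93 dB
∠[(j24000)² + 1180(j24000) + 3.61e+06] = ∠[-5.7239e+08 + j2.832e+07] = 177.17°
∠T(j24000) = −177.17° = -177.17°

|T| = -4.9 dB, ∠T = -177.2 deg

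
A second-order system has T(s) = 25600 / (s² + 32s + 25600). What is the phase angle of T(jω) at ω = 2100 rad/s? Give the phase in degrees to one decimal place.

-179.1°

∠[(j2100)² + 32(j2100) + 25600] = ∠[-4.3844e+06 + j67200] = 179.12°
∠T(j2100) = −179.12° = -179.12°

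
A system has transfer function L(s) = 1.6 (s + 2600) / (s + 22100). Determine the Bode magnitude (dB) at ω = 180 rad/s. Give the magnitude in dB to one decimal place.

|j180 + 2600| = √(180² + 2600²) = 2606
|j180 + 22100| = √(180² + 22100²) = 2.21e+04
|L(j180)| = 1.6 × 2606 / 2.21e+04 = 0.18868
20 log₁₀(0.18868) = -14.49 dB

-14.5 dB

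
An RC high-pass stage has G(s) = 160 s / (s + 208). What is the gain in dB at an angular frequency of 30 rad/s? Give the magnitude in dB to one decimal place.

27.2 dB

|j30| = 30
|j30 + 208| = √(30² + 208²) = 210.2
|G(j30)| = 160 × 30 / 210.2 = 22.841
20 log₁₀(22.841) = 27.17 dB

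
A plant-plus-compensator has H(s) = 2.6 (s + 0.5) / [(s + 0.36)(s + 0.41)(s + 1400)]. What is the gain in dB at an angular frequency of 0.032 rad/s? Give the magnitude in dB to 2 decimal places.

-44.07 dB

|j0.032 + 0.5| = √(0.032² + 0.5²) = 0.501
|j0.032 + 0.36| = √(0.032² + 0.36²) = 0.3614
|j0.032 + 0.41| = √(0.032² + 0.41²) = 0.4112
|j0.032 + 1400| = √(0.032² + 1400²) = 1400
|H(j0.032)| = 2.6 × 0.501 / (0.3614 × 0.4112 × 1400) = 0.0062602
20 log₁₀(0.0062602) = -44.068 dB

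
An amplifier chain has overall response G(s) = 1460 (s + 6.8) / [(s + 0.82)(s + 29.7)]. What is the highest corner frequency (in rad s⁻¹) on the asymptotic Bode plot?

29.7 rad s⁻¹

Break frequencies occur at each pole and zero magnitude: 0.82 rad s⁻¹, 6.8 rad s⁻¹, 29.7 rad s⁻¹.
The highest is 29.7 rad s⁻¹.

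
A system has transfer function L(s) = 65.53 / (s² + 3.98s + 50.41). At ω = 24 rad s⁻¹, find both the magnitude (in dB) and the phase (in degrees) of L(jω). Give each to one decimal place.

|(j24)² + 3.98(j24) + 50.41| = |-525.59 + j95.52| = 534.2
|L(j24)| = 65.53 / 534.2 = 0.12267
20 log₁₀(0.12267) = -18.23 dB
∠[(j24)² + 3.98(j24) + 50.41] = ∠[-525.59 + j95.52] = 169.70°
∠L(j24) = −169.70° = -169.70°

|L| = -18.2 dB, ∠L = -169.7 deg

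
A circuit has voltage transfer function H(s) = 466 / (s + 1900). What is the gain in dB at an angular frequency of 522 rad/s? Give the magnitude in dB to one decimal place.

|j522 + 1900| = √(522² + 1900²) = 1970
|H(j522)| = 466 / 1970 = 0.2365
20 log₁₀(0.2365) = -12.52 dB

-12.5 dB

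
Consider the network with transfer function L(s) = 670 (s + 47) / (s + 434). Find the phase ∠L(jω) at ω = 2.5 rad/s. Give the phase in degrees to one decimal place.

2.7°

∠(j2.5 + 47) = arctan(2.5/47) = 3.04°
∠(j2.5 + 434) = arctan(2.5/434) = 0.33°
∠L(j2.5) = 3.04° − 0.33° = 2.71°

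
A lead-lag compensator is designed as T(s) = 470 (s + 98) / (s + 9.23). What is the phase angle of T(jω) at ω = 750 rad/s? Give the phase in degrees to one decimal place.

∠(j750 + 98) = arctan(750/98) = 82.56°
∠(j750 + 9.23) = arctan(750/9.23) = 89.29°
∠T(j750) = 82.56° − 89.29° = -6.74°

-6.7°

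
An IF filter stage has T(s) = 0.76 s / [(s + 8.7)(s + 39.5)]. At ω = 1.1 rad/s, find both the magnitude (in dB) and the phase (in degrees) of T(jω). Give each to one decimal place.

|T| = -52.4 dB, ∠T = 81.2°

|j1.1| = 1.1
|j1.1 + 8.7| = √(1.1² + 8.7²) = 8.769
|j1.1 + 39.5| = √(1.1² + 39.5²) = 39.52
|T(j1.1)| = 0.76 × 1.1 / (8.769 × 39.52) = 0.0024126
20 log₁₀(0.0024126) = -52.35 dB
∠(j1.1) = 90.00°
∠(j1.1 + 8.7) = arctan(1.1/8.7) = 7.21°
∠(j1.1 + 39.5) = arctan(1.1/39.5) = 1.60°
∠T(j1.1) = 90.00° − (7.21° + 1.60°) = 81.20°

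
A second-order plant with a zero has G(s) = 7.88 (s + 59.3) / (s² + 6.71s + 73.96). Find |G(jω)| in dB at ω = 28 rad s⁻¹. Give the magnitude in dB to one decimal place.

-3.1 dB

|j28 + 59.3| = √(28² + 59.3²) = 65.58
|(j28)² + 6.71(j28) + 73.96| = |-710.04 + j187.88| = 734.5
|G(j28)| = 7.88 × 65.58 / 734.5 = 0.70357
20 log₁₀(0.70357) = -3.05 dB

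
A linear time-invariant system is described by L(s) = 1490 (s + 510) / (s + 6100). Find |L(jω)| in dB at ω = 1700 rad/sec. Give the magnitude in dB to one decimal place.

52.4 dB

|j1700 + 510| = √(1700² + 510²) = 1775
|j1700 + 6100| = √(1700² + 6100²) = 6332
|L(j1700)| = 1490 × 1775 / 6332 = 417.62
20 log₁₀(417.62) = 52.42 dB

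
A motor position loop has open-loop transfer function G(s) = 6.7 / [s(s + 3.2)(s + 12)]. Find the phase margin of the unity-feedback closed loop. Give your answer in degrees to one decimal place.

86.1 deg

Gain crossover: |G(jω)| = 1 at ω ≈ 0.174 rad/s.
∠G(j0.174) = −90° − arctan(0.174/3.2) − arctan(0.174/12) ≈ -93.95°
PM = 180° + (-93.95°) = 86.05°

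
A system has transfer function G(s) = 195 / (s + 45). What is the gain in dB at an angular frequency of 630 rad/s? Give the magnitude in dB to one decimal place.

|j630 + 45| = √(630² + 45²) = 631.6
|G(j630)| = 195 / 631.6 = 0.30874
20 log₁₀(0.30874) = -10.21 dB

-10.2 dB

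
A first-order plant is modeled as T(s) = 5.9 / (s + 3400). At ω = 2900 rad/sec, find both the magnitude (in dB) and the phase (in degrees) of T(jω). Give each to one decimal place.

|T| = -57.6 dB, ∠T = -40.5°

|j2900 + 3400| = √(2900² + 3400²) = 4469
|T(j2900)| = 5.9 / 4469 = 0.0013203
20 log₁₀(0.0013203) = -57.59 dB
∠(j2900 + 3400) = arctan(2900/3400) = 40.46°
∠T(j2900) = −40.46° = -40.46°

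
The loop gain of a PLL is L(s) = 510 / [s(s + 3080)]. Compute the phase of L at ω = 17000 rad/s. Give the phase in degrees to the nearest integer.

-170 deg

∠(j17000 + 3080) = arctan(17000/3080) = 79.73°
∠(j17000) = 90.00°
∠L(j17000) = − (79.73° + 90.00°) = -169.73°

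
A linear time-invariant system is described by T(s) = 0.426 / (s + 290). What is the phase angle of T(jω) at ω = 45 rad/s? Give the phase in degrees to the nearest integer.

∠(j45 + 290) = arctan(45/290) = 8.82°
∠T(j45) = −8.82° = -8.82°

-9°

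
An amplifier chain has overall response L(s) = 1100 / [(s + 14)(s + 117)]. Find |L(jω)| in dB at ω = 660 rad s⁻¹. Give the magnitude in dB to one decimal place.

-52.1 dB

|j660 + 14| = √(660² + 14²) = 660.1
|j660 + 117| = √(660² + 117²) = 670.3
|L(j660)| = 1100 / (660.1 × 670.3) = 0.0024859
20 log₁₀(0.0024859) = -52.09 dB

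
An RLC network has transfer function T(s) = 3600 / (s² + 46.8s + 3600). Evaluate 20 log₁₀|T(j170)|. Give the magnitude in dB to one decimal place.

-17.3 dB

|(j170)² + 46.8(j170) + 3600| = |-25300 + j7956| = 2.652e+04
|T(j170)| = 3600 / 2.652e+04 = 0.13574
20 log₁₀(0.13574) = -17.35 dB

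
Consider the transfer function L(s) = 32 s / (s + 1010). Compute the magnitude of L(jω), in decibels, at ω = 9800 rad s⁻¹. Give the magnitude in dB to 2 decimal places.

30.06 dB

|j9800| = 9800
|j9800 + 1010| = √(9800² + 1010²) = 9852
|L(j9800)| = 32 × 9800 / 9852 = 31.831
20 log₁₀(31.831) = 30.057 dB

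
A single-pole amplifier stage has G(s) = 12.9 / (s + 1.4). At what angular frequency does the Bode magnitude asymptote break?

1.4 rad/sec

The single real pole at s = −1.4 gives a corner at ω = 1.4 rad/sec.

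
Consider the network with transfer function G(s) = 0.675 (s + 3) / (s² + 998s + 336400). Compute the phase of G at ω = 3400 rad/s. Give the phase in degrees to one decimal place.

-73.2 deg

∠(j3400 + 3) = arctan(3400/3) = 89.95°
∠[(j3400)² + 998(j3400) + 336400] = ∠[-1.1224e+07 + j3.3932e+06] = 163.18°
∠G(j3400) = 89.95° − 163.18° = -73.23°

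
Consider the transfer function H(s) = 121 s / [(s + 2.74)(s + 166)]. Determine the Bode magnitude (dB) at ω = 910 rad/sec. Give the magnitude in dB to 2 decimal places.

-17.67 dB

|j910| = 910
|j910 + 2.74| = √(910² + 2.74²) = 910
|j910 + 166| = √(910² + 166²) = 925
|H(j910)| = 121 × 910 / (910 × 925) = 0.13081
20 log₁₀(0.13081) = -17.667 dB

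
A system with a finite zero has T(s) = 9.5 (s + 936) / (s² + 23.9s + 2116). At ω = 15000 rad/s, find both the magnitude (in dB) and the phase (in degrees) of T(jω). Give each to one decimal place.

|j15000 + 936| = √(15000² + 936²) = 1.503e+04
|(j15000)² + 23.9(j15000) + 2116| = |-2.25e+08 + j3.585e+05| = 2.25e+08
|T(j15000)| = 9.5 × 1.503e+04 / 2.25e+08 = 0.00063457
20 log₁₀(0.00063457) = -63.95 dB
∠(j15000 + 936) = arctan(15000/936) = 86.43°
∠[(j15000)² + 23.9(j15000) + 2116] = ∠[-2.25e+08 + j3.585e+05] = 179.91°
∠T(j15000) = 86.43° − 179.91° = -93.48°

|T| = -64.0 dB, ∠T = -93.5°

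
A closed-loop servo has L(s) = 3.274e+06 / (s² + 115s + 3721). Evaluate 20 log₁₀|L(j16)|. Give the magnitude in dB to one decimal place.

|(j16)² + 115(j16) + 3721| = |3465 + j1840| = 3923
|L(j16)| = 3.274e+06 / 3923 = 834.51
20 log₁₀(834.51) = 58.43 dB

58.4 dB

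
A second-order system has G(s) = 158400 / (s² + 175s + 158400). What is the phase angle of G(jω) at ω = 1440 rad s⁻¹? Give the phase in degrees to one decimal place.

∠[(j1440)² + 175(j1440) + 158400] = ∠[-1.9152e+06 + j2.52e+05] = 172.50°
∠G(j1440) = −172.50° = -172.50°

-172.5°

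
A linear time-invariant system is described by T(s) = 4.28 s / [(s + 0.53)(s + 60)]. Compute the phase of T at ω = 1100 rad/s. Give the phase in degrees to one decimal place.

-86.9°

∠(j1100) = 90.00°
∠(j1100 + 0.53) = arctan(1100/0.53) = 89.97°
∠(j1100 + 60) = arctan(1100/60) = 86.88°
∠T(j1100) = 90.00° − (89.97° + 86.88°) = -86.85°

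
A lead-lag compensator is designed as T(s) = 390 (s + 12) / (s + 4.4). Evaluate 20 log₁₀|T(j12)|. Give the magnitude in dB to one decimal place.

54.3 dB

|j12 + 12| = √(12² + 12²) = 16.97
|j12 + 4.4| = √(12² + 4.4²) = 12.78
|T(j12)| = 390 × 16.97 / 12.78 = 517.83
20 log₁₀(517.83) = 54.28 dB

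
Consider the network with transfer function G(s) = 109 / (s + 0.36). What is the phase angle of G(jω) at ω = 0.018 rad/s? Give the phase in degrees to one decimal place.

-2.9°

∠(j0.018 + 0.36) = arctan(0.018/0.36) = 2.86°
∠G(j0.018) = −2.86° = -2.86°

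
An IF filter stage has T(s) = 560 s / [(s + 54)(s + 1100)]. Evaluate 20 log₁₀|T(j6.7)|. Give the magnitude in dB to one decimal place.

|j6.7| = 6.7
|j6.7 + 54| = √(6.7² + 54²) = 54.41
|j6.7 + 1100| = √(6.7² + 1100²) = 1100
|T(j6.7)| = 560 × 6.7 / (54.41 × 1100) = 0.062683
20 log₁₀(0.062683) = -24.06 dB

-24.1 dB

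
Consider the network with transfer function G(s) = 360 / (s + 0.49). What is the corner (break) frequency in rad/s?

The single real pole at s = −0.49 gives a corner at ω = 0.49 rad/s.

0.49 rad/s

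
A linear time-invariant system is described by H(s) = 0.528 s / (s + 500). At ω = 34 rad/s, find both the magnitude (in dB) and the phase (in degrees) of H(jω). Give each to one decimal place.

|H| = -28.9 dB, ∠H = 86.1 deg

|j34| = 34
|j34 + 500| = √(34² + 500²) = 501.2
|H(j34)| = 0.528 × 34 / 501.2 = 0.035821
20 log₁₀(0.035821) = -28.92 dB
∠(j34) = 90.00°
∠(j34 + 500) = arctan(34/500) = 3.89°
∠H(j34) = 90.00° − 3.89° = 86.11°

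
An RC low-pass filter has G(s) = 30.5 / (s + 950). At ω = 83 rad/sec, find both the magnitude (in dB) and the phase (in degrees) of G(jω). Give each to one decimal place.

|G| = -29.9 dB, ∠G = -5.0°

|j83 + 950| = √(83² + 950²) = 953.6
|G(j83)| = 30.5 / 953.6 = 0.031983
20 log₁₀(0.031983) = -29.90 dB
∠(j83 + 950) = arctan(83/950) = 4.99°
∠G(j83) = −4.99° = -4.99°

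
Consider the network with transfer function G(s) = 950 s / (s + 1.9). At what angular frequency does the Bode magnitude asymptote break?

The single real pole at s = −1.9 gives a corner at ω = 1.9 rad/s.

1.9 rad/s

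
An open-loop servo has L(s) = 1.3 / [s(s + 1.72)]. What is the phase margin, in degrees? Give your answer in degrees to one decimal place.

67.9°

Gain crossover: |L(jω)| = 1 at ω ≈ 0.7 rad s⁻¹.
∠L(j0.7) = −90° − arctan(0.7/1.72) ≈ -112.15°
PM = 180° + (-112.15°) = 67.85°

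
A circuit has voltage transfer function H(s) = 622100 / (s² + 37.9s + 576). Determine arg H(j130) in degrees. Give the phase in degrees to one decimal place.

∠[(j130)² + 37.9(j130) + 576] = ∠[-16324 + j4927] = 163.20°
∠H(j130) = −163.20° = -163.20°

-163.2°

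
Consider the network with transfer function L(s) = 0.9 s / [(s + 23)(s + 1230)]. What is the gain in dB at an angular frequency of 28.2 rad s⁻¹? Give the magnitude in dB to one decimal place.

|j28.2| = 28.2
|j28.2 + 23| = √(28.2² + 23²) = 36.39
|j28.2 + 1230| = √(28.2² + 1230²) = 1230
|L(j28.2)| = 0.9 × 28.2 / (36.39 × 1230) = 0.00056688
20 log₁₀(0.00056688) = -64.93 dB

-64.9 dB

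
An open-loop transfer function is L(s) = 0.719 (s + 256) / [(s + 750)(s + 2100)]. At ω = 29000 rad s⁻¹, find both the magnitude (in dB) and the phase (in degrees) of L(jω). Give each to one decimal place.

|j29000 + 256| = √(29000² + 256²) = 2.9e+04
|j29000 + 750| = √(29000² + 750²) = 2.901e+04
|j29000 + 2100| = √(29000² + 2100²) = 2.908e+04
|L(j29000)| = 0.719 × 2.9e+04 / (2.901e+04 × 2.908e+04) = 2.4721e-05
20 log₁₀(2.4721e-05) = -92.14 dB
∠(j29000 + 256) = arctan(29000/256) = 89.49°
∠(j29000 + 750) = arctan(29000/750) = 88.52°
∠(j29000 + 2100) = arctan(29000/2100) = 85.86°
∠L(j29000) = 89.49° − (88.52° + 85.86°) = -84.88°

|L| = -92.1 dB, ∠L = -84.9°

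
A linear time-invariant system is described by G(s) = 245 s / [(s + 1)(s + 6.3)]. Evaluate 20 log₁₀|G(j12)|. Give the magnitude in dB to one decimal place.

|j12| = 12
|j12 + 1| = √(12² + 1²) = 12.04
|j12 + 6.3| = √(12² + 6.3²) = 13.55
|G(j12)| = 245 × 12 / (12.04 × 13.55) = 18.014
20 log₁₀(18.014) = 25.11 dB

25.1 dB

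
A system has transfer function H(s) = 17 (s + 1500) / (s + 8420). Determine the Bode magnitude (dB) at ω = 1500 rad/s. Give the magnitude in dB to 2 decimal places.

|j1500 + 1500| = √(1500² + 1500²) = 2121
|j1500 + 8420| = √(1500² + 8420²) = 8553
|H(j1500)| = 17 × 2121 / 8553 = 4.2166
20 log₁₀(4.2166) = 12.499 dB

12.50 dB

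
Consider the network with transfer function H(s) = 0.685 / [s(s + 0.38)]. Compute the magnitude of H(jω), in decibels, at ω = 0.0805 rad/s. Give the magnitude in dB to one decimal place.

|j0.0805 + 0.38| = √(0.0805² + 0.38²) = 0.3884
|j0.0805| = 0.0805
|H(j0.0805)| = 0.685 / (0.3884 × 0.0805) = 21.907
20 log₁₀(21.907) = 26.81 dB

26.8 dB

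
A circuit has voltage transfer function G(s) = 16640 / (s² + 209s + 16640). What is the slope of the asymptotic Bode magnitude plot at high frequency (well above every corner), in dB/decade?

-40 dB/decade

With 0 zeros and 2 poles, the high-frequency asymptotic slope is 20 × (0 − 2) = -40 dB/decade.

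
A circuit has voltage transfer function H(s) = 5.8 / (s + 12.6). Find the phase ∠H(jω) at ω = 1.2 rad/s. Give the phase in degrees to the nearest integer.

∠(j1.2 + 12.6) = arctan(1.2/12.6) = 5.44°
∠H(j1.2) = −5.44° = -5.44°

-5 deg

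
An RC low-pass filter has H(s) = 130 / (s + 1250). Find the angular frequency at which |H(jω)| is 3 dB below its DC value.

1250 rad/s

For a single-pole low-pass, the −3 dB point is at the pole: ω = 1250 rad/s.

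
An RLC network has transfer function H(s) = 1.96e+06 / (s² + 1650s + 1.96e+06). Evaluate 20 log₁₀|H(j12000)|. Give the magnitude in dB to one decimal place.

|(j12000)² + 1650(j12000) + 1.96e+06| = |-1.4204e+08 + j1.98e+07| = 1.434e+08
|H(j12000)| = 1.96e+06 / 1.434e+08 = 0.013667
20 log₁₀(0.013667) = -37.29 dB

-37.3 dB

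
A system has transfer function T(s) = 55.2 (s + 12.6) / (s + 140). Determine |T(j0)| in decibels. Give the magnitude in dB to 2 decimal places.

T(0) = 55.2 × 12.6 / 140 = 4.968
20 log₁₀(4.968) = 13.924 dB

13.92 dB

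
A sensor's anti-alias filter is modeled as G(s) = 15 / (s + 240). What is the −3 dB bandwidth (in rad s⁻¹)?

240 rad s⁻¹

For a single-pole low-pass, the −3 dB point is at the pole: ω = 240 rad s⁻¹.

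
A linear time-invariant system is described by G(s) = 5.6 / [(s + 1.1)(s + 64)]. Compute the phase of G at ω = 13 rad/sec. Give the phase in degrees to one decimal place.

-96.6 deg

∠(j13 + 1.1) = arctan(13/1.1) = 85.16°
∠(j13 + 64) = arctan(13/64) = 11.48°
∠G(j13) = − (85.16° + 11.48°) = -96.65°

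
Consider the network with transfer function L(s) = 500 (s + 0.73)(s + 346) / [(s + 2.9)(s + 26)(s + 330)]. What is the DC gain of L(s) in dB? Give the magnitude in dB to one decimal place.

14.1 dB

L(0) = 500 × 0.73 × 346 / (2.9 × 26 × 330) = 5.0756
20 log₁₀(5.0756) = 14.11 dB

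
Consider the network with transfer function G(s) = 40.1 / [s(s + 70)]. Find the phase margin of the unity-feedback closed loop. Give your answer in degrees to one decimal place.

Gain crossover: |G(jω)| = 1 at ω ≈ 0.573 rad/s.
∠G(j0.573) = −90° − arctan(0.573/70) ≈ -90.47°
PM = 180° + (-90.47°) = 89.53°

89.5 deg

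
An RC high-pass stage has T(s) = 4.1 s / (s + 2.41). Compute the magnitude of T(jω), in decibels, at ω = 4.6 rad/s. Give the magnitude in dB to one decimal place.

|j4.6| = 4.6
|j4.6 + 2.41| = √(4.6² + 2.41²) = 5.193
|T(j4.6)| = 4.1 × 4.6 / 5.193 = 3.6318
20 log₁₀(3.6318) = 11.20 dB

11.2 dB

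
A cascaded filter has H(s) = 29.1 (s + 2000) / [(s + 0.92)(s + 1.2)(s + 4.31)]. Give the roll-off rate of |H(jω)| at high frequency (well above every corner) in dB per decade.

-40 dB/decade

With 1 zero and 3 poles, the high-frequency asymptotic slope is 20 × (1 − 3) = -40 dB/decade.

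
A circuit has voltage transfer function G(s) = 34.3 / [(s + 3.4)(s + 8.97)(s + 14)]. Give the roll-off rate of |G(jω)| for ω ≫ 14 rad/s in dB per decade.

With 0 zeros and 3 poles, the high-frequency asymptotic slope is 20 × (0 − 3) = -60 dB/decade.

-60 dB/decade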